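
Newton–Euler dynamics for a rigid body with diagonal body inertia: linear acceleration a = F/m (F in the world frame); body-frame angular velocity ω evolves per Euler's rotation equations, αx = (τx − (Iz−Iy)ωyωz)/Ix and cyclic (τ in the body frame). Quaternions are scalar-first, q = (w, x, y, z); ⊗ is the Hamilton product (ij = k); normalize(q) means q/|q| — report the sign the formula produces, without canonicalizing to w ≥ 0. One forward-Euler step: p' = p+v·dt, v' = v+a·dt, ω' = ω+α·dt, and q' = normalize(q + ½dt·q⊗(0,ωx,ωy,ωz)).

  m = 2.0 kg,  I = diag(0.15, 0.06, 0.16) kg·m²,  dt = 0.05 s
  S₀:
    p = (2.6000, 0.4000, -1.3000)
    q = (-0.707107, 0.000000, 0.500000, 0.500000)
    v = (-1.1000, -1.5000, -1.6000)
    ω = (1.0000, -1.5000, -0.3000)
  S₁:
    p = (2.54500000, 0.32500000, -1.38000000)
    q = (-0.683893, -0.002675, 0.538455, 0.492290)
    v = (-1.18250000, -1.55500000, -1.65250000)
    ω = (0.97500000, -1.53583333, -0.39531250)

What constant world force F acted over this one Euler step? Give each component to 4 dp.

F = (-3.3000, -2.2000, -2.1000)

Δv = v₁−v₀ = (-0.08250000, -0.05500000, -0.05250000)
m·(v₁−v₀)/dt = (-3.3000, -2.2000, -2.1000)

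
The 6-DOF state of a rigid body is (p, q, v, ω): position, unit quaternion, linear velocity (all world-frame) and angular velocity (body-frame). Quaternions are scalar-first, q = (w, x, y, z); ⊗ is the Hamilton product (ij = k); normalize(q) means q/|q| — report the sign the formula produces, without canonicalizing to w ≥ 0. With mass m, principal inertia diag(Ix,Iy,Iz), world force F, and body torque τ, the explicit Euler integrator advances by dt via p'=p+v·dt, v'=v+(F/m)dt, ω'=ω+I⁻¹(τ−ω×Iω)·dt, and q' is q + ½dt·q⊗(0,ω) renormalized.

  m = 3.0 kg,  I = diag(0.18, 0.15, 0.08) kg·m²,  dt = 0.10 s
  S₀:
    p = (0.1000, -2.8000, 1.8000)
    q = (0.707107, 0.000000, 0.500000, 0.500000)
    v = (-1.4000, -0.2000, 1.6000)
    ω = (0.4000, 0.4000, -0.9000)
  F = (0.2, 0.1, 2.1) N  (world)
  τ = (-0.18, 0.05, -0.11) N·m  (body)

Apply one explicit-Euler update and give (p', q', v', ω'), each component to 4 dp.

angular accel α = (-1.1400, 0.5733, -1.3150)
ω' = ω + α·dt = (0.2860, 0.4573, -1.0315)
q⊗(0,ω) = (0.2500000, -0.3671572, 0.4828428, -0.8363963)
q' = normalize(q + ½dt·q⊗(0,ω)) = (0.7186, -0.0183, 0.5234, 0.4575)
new position p' = (-0.0400, -2.8200, 1.9600)
v + (F/m)dt = (-1.3933, -0.1967, 1.6700)

p' = (-0.0400, -2.8200, 1.9600)
q' = (0.7186, -0.0183, 0.5234, 0.4575)
v' = (-1.3933, -0.1967, 1.6700)
ω' = (0.2860, 0.4573, -1.0315)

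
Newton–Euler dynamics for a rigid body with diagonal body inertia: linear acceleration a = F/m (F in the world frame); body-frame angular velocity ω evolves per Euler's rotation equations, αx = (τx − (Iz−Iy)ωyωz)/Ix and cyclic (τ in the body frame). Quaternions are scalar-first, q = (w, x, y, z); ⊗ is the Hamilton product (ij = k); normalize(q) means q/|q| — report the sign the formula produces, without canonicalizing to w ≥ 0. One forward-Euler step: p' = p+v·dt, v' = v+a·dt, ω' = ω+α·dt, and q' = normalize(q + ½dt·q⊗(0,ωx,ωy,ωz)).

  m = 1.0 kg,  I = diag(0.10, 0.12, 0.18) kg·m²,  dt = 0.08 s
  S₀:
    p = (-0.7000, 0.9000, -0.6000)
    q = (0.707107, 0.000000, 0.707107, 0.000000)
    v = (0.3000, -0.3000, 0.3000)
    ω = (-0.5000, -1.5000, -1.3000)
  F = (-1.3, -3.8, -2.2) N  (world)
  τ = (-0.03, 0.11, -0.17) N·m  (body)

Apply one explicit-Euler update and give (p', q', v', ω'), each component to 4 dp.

α = I⁻¹(τ − ω×Iω) = (-1.4700, 1.3500, -1.0278)
ω' = ω + α·dt = (-0.6176, -1.3920, -1.3822)
2q̇ = q⊗(0,ω) = (1.0606605, -1.2727926, -1.0606605, -0.5656856)
q' = normalize(q + ½dt·q⊗(0,ω)) = (0.7470, -0.0507, 0.6625, -0.0226)
a = (-1.3000, -3.8000, -2.2000)
new position p' = (-0.6760, 0.8760, -0.5760)
new velocity v' = (0.1960, -0.6040, 0.1240)

p' = (-0.6760, 0.8760, -0.5760)
q' = (0.7470, -0.0507, 0.6625, -0.0226)
v' = (0.1960, -0.6040, 0.1240)
ω' = (-0.6176, -1.3920, -1.3822)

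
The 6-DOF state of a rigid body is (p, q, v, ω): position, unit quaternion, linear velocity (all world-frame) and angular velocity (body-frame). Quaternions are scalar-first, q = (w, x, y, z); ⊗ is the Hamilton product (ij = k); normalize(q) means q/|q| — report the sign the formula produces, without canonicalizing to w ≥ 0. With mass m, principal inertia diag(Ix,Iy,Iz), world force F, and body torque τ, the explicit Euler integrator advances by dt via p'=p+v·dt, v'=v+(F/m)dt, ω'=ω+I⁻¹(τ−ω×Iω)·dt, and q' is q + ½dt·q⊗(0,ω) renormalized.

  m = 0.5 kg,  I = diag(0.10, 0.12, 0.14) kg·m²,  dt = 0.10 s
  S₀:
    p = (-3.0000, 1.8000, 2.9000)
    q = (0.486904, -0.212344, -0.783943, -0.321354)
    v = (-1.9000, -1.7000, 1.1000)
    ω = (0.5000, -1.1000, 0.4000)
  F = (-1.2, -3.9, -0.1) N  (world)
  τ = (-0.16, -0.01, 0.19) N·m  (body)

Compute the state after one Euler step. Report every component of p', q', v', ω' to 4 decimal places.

p' = (-3.1900, 1.6300, 3.0100)
q' = (0.4546, -0.2331, -0.8129, -0.2798)
v' = (-2.1400, -2.4800, 1.0800)
ω' = (0.3488, -1.1017, 0.5436)

new position p' = (-3.1900, 1.6300, 3.0100)
v + (F/m)dt = (-2.1400, -2.4800, 1.0800)
ω×(Iω) gyroscopic = (-0.0088, -0.0080, -0.0110)
α = I⁻¹(τ − ω×Iω) = (-1.5120, -0.0167, 1.4357)
ω' = ω + α·dt = (0.3488, -1.1017, 0.5436)
2q̇ = q⊗(0,ω) = (-0.6276237, -0.4236146, -0.6113338, 0.8203115)
q' = normalize(q + ½dt·q⊗(0,ω)) = (0.4546, -0.2331, -0.8129, -0.2798)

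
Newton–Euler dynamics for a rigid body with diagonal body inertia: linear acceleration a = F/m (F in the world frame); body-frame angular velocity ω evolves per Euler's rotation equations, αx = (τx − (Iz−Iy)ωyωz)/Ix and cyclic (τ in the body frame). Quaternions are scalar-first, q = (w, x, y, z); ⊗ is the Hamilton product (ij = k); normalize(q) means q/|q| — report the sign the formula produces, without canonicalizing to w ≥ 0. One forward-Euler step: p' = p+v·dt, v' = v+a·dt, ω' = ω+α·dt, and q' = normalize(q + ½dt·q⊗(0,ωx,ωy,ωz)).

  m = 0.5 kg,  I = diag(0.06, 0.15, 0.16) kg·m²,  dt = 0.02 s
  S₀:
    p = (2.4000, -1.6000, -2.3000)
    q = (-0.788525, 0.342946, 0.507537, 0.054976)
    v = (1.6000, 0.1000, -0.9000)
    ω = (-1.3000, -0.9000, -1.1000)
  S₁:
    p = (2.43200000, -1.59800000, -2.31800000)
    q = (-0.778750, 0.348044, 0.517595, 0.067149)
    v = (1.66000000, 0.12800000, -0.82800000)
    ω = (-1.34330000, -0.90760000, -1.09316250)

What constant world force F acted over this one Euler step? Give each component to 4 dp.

velocity change Δv = (0.06000000, 0.02800000, 0.07200000)
m·(v₁−v₀)/dt = (1.5000, 0.7000, 1.8000)

F = (1.5000, 0.7000, 1.8000)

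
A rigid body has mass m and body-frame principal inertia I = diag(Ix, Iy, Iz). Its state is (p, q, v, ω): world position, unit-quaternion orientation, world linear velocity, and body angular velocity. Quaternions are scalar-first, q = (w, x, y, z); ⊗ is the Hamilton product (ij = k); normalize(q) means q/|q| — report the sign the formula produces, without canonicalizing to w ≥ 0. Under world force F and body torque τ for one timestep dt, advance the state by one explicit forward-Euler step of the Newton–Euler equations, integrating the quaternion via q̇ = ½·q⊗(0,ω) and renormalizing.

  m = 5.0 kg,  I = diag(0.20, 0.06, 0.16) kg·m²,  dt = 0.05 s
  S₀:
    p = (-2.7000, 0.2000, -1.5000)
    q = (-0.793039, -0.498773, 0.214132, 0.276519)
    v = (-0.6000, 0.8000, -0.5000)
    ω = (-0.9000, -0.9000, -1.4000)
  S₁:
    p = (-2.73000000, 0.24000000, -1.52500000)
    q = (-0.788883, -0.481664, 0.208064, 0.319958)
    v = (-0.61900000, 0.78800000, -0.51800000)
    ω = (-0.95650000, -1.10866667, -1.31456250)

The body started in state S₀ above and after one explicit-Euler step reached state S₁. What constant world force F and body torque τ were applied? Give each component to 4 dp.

velocity change Δv = (-0.01900000, -0.01200000, -0.01800000)
m·(v₁−v₀)/dt = (-1.9000, -1.2000, -1.8000)
rate change Δω = (-0.05650000, -0.20866667, 0.08543750)
gyro term ω₀×Iω₀ = (0.1260, 0.0504, -0.1134)
I·α + gyro = (-0.1000, -0.2000, 0.1600)

F = (-1.9000, -1.2000, -1.8000)
τ = (-0.1000, -0.2000, 0.1600)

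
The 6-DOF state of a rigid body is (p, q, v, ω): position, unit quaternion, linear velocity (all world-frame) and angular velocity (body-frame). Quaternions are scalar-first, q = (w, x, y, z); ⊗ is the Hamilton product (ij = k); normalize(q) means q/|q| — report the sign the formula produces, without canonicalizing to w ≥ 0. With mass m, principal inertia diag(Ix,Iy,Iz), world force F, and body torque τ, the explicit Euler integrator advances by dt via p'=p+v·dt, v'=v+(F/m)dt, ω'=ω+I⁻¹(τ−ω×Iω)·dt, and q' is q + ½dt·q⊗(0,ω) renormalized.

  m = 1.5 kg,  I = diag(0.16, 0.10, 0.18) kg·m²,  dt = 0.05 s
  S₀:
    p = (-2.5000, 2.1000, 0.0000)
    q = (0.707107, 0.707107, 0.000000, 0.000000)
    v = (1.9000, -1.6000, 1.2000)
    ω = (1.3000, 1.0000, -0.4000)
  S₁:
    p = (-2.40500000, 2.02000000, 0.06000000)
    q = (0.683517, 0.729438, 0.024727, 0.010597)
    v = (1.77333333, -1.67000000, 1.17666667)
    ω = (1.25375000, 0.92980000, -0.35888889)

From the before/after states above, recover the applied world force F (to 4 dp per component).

v₁ − v₀ = (-0.12666667, -0.07000000, -0.02333333)
m·(v₁−v₀)/dt = (-3.8000, -2.1000, -0.7000)

F = (-3.8000, -2.1000, -0.7000)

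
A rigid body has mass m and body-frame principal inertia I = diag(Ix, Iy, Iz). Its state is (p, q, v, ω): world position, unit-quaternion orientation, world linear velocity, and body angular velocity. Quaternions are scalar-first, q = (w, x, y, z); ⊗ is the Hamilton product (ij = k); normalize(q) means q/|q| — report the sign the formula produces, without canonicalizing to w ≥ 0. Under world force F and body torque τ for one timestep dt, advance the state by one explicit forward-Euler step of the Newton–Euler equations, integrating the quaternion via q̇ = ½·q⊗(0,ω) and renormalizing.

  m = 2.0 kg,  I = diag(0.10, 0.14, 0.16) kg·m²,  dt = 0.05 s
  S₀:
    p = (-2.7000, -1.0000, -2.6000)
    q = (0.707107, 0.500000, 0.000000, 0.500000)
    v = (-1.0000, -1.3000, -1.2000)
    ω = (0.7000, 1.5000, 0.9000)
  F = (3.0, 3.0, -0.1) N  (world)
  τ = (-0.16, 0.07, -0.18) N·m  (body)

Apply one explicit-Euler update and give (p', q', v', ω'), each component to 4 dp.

angular accel α = (-1.8700, 0.7700, -1.3875)
ω' = ω + α·dt = (0.6065, 1.5385, 0.8306)
2q̇ = q⊗(0,ω) = (-0.8000000, -0.2550251, 0.9606605, 1.3863963)
updated quaternion q' = (0.6863, 0.4931, 0.0240, 0.5341)
a = F/m = (1.5000, 1.5000, -0.0500)
p + v·dt = (-2.7500, -1.0650, -2.6600)
v' = v + a·dt = (-0.9250, -1.2250, -1.2025)

p' = (-2.7500, -1.0650, -2.6600)
q' = (0.6863, 0.4931, 0.0240, 0.5341)
v' = (-0.9250, -1.2250, -1.2025)
ω' = (0.6065, 1.5385, 0.8306)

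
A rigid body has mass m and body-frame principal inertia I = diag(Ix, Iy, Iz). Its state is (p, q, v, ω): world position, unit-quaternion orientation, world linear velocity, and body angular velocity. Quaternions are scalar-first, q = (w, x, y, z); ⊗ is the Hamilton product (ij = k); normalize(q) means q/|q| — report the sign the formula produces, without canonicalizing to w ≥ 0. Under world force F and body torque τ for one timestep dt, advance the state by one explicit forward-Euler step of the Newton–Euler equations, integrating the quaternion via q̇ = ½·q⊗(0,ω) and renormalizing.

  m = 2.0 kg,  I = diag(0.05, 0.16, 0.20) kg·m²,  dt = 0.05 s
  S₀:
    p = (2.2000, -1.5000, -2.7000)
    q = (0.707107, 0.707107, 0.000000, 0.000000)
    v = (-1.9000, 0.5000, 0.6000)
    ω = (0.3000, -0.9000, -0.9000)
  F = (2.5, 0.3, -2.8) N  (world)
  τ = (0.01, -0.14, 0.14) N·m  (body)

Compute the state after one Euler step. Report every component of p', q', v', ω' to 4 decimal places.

a = F/m = (1.2500, 0.1500, -1.4000)
p + v·dt = (2.1050, -1.4750, -2.6700)
v' = v + a·dt = (-1.8375, 0.5075, 0.5300)
gyro term ω×Iω = (0.0324, 0.0405, -0.0297)
(τ − ω×Iω)/I = (-0.4480, -1.1281, 0.8485)
ω' = ω + α·dt = (0.2776, -0.9564, -0.8576)
2q̇ = q⊗(0,ω) = (-0.2121321, 0.2121321, 0.0000000, -1.2727926)
q + ½dt·q⊗(0,ω), renormalized = (0.7014, 0.7120, 0.0000, -0.0318)

p' = (2.1050, -1.4750, -2.6700)
q' = (0.7014, 0.7120, 0.0000, -0.0318)
v' = (-1.8375, 0.5075, 0.5300)
ω' = (0.2776, -0.9564, -0.8576)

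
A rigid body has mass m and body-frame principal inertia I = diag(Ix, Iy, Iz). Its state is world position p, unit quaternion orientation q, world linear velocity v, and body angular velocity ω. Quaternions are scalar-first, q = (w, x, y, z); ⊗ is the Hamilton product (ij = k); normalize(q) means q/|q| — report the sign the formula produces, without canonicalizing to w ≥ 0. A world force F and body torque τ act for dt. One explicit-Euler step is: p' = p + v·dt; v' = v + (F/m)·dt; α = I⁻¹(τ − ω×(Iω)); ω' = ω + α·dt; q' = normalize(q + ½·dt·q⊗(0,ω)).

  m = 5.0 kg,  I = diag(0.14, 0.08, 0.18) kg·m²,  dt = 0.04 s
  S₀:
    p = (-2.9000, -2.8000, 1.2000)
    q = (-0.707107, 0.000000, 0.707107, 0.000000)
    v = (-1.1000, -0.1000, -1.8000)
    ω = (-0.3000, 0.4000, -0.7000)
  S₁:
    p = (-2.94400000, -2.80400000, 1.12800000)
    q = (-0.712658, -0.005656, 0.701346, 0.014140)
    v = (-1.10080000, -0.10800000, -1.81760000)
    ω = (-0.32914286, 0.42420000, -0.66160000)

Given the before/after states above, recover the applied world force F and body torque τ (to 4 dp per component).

F = (-0.1000, -1.0000, -2.2000)
τ = (-0.1300, 0.0400, 0.1800)

Δv = v₁−v₀ = (-0.00080000, -0.00800000, -0.01760000)
applied force F = (-0.1000, -1.0000, -2.2000)
rate change Δω = (-0.02914286, 0.02420000, 0.03840000)
precession coupling = (-0.0280, -0.0084, 0.0072)
I·α + gyro = (-0.1300, 0.0400, 0.1800)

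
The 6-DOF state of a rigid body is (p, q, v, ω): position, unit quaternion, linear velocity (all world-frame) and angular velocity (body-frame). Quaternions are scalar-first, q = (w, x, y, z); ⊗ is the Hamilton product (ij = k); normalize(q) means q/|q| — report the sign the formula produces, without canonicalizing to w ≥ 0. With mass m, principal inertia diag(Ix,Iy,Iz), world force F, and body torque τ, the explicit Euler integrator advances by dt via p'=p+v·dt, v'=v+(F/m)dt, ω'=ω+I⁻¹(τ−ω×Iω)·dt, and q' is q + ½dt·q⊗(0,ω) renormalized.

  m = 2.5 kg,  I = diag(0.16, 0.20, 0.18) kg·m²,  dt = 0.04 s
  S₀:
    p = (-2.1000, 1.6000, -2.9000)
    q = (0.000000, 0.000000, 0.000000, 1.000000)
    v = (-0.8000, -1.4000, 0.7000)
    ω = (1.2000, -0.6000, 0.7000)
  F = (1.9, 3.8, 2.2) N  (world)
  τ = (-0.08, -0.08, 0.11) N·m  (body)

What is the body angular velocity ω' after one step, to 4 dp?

ω' = (1.1779, -0.6126, 0.7308)

ω×(Iω) gyroscopic = (0.0084, -0.0168, -0.0288)
α = I⁻¹(τ − ω×Iω) = (-0.5525, -0.3160, 0.7711)
new body rate ω' = (1.1779, -0.6126, 0.7308)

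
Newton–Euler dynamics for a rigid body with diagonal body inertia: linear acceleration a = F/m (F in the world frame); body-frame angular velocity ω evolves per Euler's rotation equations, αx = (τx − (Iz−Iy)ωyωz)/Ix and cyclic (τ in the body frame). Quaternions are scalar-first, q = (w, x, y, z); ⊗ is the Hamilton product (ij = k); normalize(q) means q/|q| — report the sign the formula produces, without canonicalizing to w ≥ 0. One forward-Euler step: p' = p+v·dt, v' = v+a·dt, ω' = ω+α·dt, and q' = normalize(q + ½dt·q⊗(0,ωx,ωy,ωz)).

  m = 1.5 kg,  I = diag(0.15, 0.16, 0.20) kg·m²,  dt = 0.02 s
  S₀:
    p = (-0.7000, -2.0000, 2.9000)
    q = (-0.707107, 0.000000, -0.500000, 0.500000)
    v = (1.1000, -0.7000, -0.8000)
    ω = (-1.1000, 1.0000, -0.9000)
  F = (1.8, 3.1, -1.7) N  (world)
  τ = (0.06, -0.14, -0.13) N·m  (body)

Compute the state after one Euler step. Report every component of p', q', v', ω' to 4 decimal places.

p' = (-0.6780, -2.0140, 2.8840)
q' = (-0.6975, 0.0073, -0.5125, 0.5008)
v' = (1.1240, -0.6587, -0.8227)
ω' = (-1.0872, 0.9887, -0.9119)

a = (1.2000, 2.0667, -1.1333)
p' = p + v·dt = (-0.6780, -2.0140, 2.8840)
v + (F/m)dt = (1.1240, -0.6587, -0.8227)
ω×(Iω) gyroscopic = (-0.0360, -0.0495, -0.0110)
α = I⁻¹(τ − ω×Iω) = (0.6400, -0.5656, -0.5950)
ω' = ω + α·dt = (-1.0872, 0.9887, -0.9119)
Hamilton product q⊗(0,ω) = (0.9500000, 0.7278177, -1.2571070, 0.0863963)
q' = normalize(q + ½dt·q⊗(0,ω)) = (-0.6975, 0.0073, -0.5125, 0.5008)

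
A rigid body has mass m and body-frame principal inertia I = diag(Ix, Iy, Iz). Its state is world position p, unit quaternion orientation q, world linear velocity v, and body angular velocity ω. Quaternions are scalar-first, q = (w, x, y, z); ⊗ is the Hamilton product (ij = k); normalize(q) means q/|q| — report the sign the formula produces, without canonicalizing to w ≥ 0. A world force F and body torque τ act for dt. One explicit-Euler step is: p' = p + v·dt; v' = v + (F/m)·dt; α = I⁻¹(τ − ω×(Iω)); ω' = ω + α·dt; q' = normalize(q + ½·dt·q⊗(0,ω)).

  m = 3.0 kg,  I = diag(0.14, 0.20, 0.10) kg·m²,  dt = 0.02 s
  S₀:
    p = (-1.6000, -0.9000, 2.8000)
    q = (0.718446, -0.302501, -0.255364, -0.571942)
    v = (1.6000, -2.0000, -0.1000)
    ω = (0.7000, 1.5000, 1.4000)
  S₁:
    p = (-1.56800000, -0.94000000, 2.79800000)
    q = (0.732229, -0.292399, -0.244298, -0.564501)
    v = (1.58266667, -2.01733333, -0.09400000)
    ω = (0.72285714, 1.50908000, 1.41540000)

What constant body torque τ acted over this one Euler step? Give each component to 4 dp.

τ = (-0.0500, 0.1300, 0.1400)

ω₁ − ω₀ = (0.02285714, 0.00908000, 0.01540000)
I·α + gyro = (-0.0500, 0.1300, 0.1400)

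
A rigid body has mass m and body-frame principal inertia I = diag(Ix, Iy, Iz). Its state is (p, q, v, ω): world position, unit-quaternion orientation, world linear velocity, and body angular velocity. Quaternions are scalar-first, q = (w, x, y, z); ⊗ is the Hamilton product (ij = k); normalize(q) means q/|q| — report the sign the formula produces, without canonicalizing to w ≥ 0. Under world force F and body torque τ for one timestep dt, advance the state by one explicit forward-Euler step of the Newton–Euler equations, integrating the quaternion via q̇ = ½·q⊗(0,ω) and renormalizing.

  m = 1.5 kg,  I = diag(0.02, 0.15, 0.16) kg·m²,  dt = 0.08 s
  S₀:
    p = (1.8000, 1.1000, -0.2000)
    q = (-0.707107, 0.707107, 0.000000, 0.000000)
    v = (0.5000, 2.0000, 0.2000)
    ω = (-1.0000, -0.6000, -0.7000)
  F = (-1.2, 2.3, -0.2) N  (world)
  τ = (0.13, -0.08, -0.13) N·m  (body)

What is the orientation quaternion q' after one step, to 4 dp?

q⊗(0,ω) = (0.7071070, 0.7071070, 0.9192391, 0.0707107)
updated quaternion q' = (-0.6778, 0.7343, 0.0367, 0.0028)

q' = (-0.6778, 0.7343, 0.0367, 0.0028)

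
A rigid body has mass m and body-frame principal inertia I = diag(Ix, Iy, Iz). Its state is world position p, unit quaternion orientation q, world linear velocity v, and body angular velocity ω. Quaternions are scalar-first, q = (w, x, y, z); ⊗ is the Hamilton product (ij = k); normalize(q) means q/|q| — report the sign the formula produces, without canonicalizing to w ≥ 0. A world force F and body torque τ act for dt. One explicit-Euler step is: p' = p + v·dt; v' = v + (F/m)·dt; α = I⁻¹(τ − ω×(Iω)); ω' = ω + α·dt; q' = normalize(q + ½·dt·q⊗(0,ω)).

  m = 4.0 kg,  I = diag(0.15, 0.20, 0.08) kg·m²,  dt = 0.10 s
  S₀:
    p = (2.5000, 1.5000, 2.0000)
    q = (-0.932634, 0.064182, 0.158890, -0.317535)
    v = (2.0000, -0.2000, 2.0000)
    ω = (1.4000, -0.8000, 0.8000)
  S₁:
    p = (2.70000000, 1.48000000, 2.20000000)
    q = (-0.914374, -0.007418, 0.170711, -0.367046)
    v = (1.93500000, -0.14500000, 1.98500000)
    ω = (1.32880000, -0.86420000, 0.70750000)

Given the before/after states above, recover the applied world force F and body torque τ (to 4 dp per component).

F = (-2.6000, 2.2000, -0.6000)
τ = (-0.0300, -0.0500, -0.1300)

velocity change Δv = (-0.06500000, 0.05500000, -0.01500000)
m·(v₁−v₀)/dt = (-2.6000, 2.2000, -0.6000)
ω₁ − ω₀ = (-0.07120000, -0.06420000, -0.09250000)
precession coupling = (0.0768, 0.0784, -0.0560)
τ = I·(Δω/dt) + ω₀×(Iω₀) = (-0.0300, -0.0500, -0.1300)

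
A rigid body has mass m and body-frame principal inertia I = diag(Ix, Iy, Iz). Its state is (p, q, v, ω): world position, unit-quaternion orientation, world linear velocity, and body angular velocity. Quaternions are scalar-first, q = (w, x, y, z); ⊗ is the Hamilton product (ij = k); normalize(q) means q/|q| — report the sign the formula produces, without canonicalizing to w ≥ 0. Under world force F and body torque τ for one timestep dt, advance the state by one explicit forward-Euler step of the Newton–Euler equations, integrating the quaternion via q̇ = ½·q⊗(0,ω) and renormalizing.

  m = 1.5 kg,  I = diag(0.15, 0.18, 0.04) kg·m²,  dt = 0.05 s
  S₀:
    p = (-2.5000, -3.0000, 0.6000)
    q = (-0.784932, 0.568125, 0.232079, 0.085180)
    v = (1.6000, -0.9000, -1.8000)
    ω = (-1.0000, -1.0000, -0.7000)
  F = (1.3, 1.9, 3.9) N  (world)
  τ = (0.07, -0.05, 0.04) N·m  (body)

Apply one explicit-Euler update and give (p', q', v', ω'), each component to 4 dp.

p' = (-2.4200, -3.0450, 0.5100)
q' = (-0.7628, 0.5854, 0.2593, 0.0904)
v' = (1.6433, -0.8367, -1.6700)
ω' = (-0.9440, -1.0353, -0.6875)

ω×(Iω) gyroscopic = (-0.0980, 0.0770, 0.0300)
α = I⁻¹(τ − ω×Iω) = (1.1200, -0.7056, 0.2500)
new body rate ω' = (-0.9440, -1.0353, -0.6875)
Hamilton product q⊗(0,ω) = (0.8598300, 0.7076567, 1.0974395, 0.2134064)
updated quaternion q' = (-0.7628, 0.5854, 0.2593, 0.0904)
p' = p + v·dt = (-2.4200, -3.0450, 0.5100)
v + (F/m)dt = (1.6433, -0.8367, -1.6700)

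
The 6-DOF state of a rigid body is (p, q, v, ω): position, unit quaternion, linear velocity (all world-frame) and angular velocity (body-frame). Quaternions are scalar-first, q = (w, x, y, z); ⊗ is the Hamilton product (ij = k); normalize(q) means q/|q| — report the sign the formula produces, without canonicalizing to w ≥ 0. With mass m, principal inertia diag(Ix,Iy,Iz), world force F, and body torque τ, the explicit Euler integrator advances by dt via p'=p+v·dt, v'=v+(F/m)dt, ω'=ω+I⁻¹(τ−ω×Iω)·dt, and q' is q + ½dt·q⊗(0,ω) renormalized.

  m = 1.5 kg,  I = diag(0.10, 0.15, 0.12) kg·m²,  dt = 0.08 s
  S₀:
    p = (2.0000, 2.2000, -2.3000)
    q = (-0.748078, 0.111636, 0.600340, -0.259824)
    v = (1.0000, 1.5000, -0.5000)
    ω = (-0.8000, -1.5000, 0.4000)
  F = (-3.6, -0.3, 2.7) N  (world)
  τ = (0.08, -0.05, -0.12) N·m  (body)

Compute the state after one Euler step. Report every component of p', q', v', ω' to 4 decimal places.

p' = (2.0800, 2.3200, -2.3400)
q' = (-0.7026, 0.1293, 0.6502, -0.2587)
v' = (0.8080, 1.4840, -0.3560)
ω' = (-0.7504, -1.5301, 0.2800)

a = (-2.4000, -0.2000, 1.8000)
new position p' = (2.0800, 2.3200, -2.3400)
v + (F/m)dt = (0.8080, 1.4840, -0.3560)
angular accel α = (0.6200, -0.3760, -1.5000)
new body rate ω' = (-0.7504, -1.5301, 0.2800)
Hamilton product q⊗(0,ω) = (1.0937484, 0.4488624, 1.2853218, 0.0135868)
q + ½dt·q⊗(0,ω), renormalized = (-0.7026, 0.1293, 0.6502, -0.2587)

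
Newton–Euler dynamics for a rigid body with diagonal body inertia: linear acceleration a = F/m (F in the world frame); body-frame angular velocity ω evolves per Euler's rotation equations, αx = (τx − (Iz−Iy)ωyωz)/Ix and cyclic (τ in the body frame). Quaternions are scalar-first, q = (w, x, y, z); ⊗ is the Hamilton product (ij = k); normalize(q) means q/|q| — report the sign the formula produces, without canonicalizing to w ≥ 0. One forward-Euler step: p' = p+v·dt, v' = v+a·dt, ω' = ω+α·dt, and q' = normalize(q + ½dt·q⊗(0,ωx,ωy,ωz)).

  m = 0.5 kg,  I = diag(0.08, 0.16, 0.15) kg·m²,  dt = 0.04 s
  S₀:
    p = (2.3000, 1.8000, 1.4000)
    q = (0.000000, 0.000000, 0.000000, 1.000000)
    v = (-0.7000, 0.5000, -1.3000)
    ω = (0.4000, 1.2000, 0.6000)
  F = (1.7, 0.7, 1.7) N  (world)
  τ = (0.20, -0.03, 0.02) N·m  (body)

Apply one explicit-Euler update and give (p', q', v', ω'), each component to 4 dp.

p' = (2.2720, 1.8200, 1.3480)
q' = (-0.0120, -0.0240, 0.0080, 0.9996)
v' = (-0.5640, 0.5560, -1.1640)
ω' = (0.5036, 1.1967, 0.5951)

(τ − ω×Iω)/I = (2.5900, -0.0825, -0.1227)
ω + α·dt = (0.5036, 1.1967, 0.5951)
2q̇ = q⊗(0,ω) = (-0.6000000, -1.2000000, 0.4000000, 0.0000000)
q' = normalize(q + ½dt·q⊗(0,ω)) = (-0.0120, -0.0240, 0.0080, 0.9996)
linear accel F/m = (3.4000, 1.4000, 3.4000)
p' = p + v·dt = (2.2720, 1.8200, 1.3480)
new velocity v' = (-0.5640, 0.5560, -1.1640)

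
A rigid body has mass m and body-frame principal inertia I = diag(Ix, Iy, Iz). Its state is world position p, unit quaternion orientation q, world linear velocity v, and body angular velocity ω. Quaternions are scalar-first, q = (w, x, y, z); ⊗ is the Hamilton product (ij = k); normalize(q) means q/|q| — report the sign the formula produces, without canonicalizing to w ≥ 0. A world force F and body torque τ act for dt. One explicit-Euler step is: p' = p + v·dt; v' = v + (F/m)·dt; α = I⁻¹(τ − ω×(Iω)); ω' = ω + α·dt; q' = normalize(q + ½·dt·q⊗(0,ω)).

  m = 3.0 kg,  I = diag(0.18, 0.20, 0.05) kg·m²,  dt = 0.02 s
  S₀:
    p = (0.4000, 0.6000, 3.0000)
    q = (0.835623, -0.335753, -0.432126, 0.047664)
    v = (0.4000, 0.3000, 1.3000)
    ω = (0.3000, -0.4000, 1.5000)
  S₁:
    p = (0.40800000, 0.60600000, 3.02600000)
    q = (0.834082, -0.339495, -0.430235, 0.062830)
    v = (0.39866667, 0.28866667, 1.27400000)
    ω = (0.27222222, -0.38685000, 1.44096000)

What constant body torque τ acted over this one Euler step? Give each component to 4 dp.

τ = (-0.1600, 0.1900, -0.1500)

ω₁ − ω₀ = (-0.02777778, 0.01315000, -0.05904000)
gyro term ω₀×Iω₀ = (0.0900, 0.0585, -0.0024)
applied torque τ = (-0.1600, 0.1900, -0.1500)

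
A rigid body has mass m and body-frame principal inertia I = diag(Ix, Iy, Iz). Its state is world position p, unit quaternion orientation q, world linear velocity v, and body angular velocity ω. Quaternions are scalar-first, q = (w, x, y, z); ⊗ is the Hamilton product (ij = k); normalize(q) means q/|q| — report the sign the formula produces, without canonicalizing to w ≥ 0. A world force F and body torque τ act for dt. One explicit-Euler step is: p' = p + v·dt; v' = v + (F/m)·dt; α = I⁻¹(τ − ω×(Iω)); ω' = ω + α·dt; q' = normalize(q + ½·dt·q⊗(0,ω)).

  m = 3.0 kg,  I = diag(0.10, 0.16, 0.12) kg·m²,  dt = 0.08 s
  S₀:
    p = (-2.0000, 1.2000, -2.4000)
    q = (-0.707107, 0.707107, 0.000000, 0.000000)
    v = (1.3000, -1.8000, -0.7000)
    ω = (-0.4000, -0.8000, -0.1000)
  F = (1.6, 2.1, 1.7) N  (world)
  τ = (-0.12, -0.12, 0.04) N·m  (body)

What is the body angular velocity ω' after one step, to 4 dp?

ω' = (-0.4934, -0.8596, -0.0861)

precession coupling ω×(Iω) = (-0.0032, -0.0008, 0.0192)
angular accel α = (-1.1680, -0.7450, 0.1733)
new body rate ω' = (-0.4934, -0.8596, -0.0861)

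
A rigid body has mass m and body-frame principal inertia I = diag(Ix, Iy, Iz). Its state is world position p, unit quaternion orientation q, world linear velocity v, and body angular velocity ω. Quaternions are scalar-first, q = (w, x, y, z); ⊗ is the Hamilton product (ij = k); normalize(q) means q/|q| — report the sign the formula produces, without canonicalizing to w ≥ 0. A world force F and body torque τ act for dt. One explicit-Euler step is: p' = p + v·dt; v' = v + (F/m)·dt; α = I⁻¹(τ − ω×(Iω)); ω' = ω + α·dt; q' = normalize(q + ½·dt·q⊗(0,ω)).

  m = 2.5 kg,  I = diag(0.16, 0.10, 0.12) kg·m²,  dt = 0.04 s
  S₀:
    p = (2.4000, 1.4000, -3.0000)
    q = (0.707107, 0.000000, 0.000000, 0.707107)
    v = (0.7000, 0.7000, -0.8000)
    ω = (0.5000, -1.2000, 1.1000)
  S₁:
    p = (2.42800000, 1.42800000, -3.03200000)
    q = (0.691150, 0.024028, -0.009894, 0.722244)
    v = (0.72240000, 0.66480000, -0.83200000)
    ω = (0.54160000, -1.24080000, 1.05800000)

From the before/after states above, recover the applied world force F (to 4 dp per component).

F = (1.4000, -2.2000, -2.0000)

Δv = v₁−v₀ = (0.02240000, -0.03520000, -0.03200000)
F = m·Δv/dt = (1.4000, -2.2000, -2.0000)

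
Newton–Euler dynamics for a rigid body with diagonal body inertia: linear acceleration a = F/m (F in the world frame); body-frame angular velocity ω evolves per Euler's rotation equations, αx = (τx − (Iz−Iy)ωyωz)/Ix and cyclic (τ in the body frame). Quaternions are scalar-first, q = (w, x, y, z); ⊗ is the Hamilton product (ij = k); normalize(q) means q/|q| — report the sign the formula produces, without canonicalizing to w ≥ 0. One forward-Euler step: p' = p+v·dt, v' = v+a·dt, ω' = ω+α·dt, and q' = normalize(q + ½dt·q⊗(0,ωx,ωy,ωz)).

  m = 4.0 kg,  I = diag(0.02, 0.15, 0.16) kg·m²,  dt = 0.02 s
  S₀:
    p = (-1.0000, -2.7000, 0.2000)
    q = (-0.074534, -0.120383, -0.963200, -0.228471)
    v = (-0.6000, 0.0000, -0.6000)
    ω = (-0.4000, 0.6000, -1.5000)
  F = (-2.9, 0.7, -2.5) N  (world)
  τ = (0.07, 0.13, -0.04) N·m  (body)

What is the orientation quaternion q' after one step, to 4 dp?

q' = (-0.0727, -0.1043, -0.9644, -0.2319)

Hamilton product q⊗(0,ω) = (0.1870603, 1.6116962, -0.1339065, -0.3457088)
q' = normalize(q + ½dt·q⊗(0,ω)) = (-0.0727, -0.1043, -0.9644, -0.2319)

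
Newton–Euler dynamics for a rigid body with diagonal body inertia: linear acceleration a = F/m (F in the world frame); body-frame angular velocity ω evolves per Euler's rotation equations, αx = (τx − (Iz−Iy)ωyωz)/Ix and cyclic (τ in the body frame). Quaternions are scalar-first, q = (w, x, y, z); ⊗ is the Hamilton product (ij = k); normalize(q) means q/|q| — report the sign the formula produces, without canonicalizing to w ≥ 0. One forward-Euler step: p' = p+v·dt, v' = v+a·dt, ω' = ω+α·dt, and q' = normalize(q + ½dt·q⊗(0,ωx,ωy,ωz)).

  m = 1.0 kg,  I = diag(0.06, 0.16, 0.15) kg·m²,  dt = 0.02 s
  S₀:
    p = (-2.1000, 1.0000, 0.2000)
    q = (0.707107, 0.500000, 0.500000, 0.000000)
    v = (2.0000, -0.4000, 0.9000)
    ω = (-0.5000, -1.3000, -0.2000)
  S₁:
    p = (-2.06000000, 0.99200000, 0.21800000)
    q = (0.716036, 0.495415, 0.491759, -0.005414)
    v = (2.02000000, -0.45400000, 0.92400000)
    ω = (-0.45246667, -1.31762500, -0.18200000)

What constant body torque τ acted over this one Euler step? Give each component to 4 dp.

τ = (0.1400, -0.1500, 0.2000)

rate change Δω = (0.04753333, -0.01762500, 0.01800000)
τ = I·(Δω/dt) + ω₀×(Iω₀) = (0.1400, -0.1500, 0.2000)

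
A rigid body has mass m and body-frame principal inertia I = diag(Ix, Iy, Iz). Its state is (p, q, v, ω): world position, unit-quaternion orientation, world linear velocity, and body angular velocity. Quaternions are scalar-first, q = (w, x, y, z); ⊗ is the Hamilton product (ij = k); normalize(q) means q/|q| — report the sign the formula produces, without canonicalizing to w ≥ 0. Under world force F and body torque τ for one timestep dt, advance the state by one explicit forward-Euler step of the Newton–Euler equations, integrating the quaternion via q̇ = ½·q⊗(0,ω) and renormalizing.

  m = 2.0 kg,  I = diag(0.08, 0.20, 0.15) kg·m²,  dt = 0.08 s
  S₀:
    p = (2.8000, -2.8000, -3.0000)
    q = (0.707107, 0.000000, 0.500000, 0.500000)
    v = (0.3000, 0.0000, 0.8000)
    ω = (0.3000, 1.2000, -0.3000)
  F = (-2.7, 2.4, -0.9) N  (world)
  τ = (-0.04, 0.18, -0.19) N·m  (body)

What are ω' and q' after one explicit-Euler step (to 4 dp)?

ω×(Iω) gyroscopic = (0.0180, 0.0063, 0.0432)
α = I⁻¹(τ − ω×Iω) = (-0.7250, 0.8685, -1.5547)
new body rate ω' = (0.2420, 1.2695, -0.4244)
q⊗(0,ω) = (-0.4500000, -0.5378679, 0.9985284, -0.3621321)
updated quaternion q' = (0.6882, -0.0215, 0.5392, 0.4849)

ω' = (0.2420, 1.2695, -0.4244)
q' = (0.6882, -0.0215, 0.5392, 0.4849)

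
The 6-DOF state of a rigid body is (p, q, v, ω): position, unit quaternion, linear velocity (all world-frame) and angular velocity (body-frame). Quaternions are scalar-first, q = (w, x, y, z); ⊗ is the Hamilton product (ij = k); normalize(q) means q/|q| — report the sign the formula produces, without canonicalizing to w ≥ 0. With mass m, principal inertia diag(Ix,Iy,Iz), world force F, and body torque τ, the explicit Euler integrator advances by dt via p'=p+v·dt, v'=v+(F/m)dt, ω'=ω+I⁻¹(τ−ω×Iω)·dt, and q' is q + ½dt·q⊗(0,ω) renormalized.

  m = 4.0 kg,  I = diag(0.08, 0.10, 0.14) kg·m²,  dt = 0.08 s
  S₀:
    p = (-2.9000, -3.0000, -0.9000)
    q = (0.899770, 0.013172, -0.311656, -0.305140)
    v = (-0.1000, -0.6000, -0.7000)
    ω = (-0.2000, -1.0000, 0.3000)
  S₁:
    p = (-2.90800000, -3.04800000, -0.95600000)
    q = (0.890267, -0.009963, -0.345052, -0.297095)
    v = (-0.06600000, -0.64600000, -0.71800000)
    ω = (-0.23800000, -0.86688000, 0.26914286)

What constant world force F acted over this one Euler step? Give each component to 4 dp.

F = (1.7000, -2.3000, -0.9000)

Δv = v₁−v₀ = (0.03400000, -0.04600000, -0.01800000)
F = m·Δv/dt = (1.7000, -2.3000, -0.9000)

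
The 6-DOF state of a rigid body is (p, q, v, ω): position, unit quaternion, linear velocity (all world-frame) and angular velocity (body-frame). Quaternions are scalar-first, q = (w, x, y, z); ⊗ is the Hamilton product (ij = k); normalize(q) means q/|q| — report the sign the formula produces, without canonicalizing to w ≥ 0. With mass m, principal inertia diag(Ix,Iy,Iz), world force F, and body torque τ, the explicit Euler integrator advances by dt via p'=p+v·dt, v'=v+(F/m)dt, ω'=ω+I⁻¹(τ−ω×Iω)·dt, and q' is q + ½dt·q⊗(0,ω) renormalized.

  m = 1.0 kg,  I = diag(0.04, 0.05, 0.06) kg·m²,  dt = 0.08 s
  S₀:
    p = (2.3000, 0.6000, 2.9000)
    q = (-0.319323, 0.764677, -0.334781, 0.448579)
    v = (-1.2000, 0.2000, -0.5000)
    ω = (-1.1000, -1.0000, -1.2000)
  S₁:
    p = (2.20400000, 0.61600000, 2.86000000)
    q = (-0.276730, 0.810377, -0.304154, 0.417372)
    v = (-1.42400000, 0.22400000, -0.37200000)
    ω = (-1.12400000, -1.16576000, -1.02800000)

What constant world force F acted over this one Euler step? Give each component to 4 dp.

F = (-2.8000, 0.3000, 1.6000)

velocity change Δv = (-0.22400000, 0.02400000, 0.12800000)
m·(v₁−v₀)/dt = (-2.8000, 0.3000, 1.6000)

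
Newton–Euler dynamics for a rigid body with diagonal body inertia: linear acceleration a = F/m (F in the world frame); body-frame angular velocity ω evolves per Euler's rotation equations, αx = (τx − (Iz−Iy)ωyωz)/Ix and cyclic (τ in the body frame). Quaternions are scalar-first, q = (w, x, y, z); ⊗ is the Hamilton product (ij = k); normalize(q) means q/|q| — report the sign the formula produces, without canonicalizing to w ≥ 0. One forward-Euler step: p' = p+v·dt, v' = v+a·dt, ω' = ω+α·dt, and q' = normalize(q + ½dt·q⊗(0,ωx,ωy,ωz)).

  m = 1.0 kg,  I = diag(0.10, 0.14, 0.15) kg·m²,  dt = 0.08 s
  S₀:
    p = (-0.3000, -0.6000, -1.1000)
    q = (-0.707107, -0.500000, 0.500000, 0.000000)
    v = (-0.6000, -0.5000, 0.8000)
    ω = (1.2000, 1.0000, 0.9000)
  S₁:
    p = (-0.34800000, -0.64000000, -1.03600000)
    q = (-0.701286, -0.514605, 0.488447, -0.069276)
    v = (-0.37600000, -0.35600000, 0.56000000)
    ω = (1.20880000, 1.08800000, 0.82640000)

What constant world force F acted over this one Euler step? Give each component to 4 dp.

velocity change Δv = (0.22400000, 0.14400000, -0.24000000)
applied force F = (2.8000, 1.8000, -3.0000)

F = (2.8000, 1.8000, -3.0000)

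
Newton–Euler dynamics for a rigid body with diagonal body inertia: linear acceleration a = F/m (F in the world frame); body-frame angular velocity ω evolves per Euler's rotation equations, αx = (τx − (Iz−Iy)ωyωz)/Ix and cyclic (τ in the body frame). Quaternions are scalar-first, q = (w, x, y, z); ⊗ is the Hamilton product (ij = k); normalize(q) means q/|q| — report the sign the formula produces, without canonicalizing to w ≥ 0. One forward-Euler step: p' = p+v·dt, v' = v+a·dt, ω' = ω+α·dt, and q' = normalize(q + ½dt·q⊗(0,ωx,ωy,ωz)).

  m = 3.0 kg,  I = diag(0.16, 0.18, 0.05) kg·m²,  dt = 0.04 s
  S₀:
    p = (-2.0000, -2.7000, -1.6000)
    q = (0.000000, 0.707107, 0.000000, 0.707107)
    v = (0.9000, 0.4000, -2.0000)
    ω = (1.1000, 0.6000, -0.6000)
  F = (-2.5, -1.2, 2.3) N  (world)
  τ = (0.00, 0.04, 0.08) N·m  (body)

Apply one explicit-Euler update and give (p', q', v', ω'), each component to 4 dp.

α = I⁻¹(τ − ω×Iω) = (-0.2925, 0.6256, 1.3360)
ω' = ω + α·dt = (1.0883, 0.6250, -0.5466)
2q̇ = q⊗(0,ω) = (-0.3535535, -0.4242642, 1.2020819, 0.4242642)
updated quaternion q' = (-0.0071, 0.6984, 0.0240, 0.7153)
linear accel F/m = (-0.8333, -0.4000, 0.7667)
p + v·dt = (-1.9640, -2.6840, -1.6800)
new velocity v' = (0.8667, 0.3840, -1.9693)

p' = (-1.9640, -2.6840, -1.6800)
q' = (-0.0071, 0.6984, 0.0240, 0.7153)
v' = (0.8667, 0.3840, -1.9693)
ω' = (1.0883, 0.6250, -0.5466)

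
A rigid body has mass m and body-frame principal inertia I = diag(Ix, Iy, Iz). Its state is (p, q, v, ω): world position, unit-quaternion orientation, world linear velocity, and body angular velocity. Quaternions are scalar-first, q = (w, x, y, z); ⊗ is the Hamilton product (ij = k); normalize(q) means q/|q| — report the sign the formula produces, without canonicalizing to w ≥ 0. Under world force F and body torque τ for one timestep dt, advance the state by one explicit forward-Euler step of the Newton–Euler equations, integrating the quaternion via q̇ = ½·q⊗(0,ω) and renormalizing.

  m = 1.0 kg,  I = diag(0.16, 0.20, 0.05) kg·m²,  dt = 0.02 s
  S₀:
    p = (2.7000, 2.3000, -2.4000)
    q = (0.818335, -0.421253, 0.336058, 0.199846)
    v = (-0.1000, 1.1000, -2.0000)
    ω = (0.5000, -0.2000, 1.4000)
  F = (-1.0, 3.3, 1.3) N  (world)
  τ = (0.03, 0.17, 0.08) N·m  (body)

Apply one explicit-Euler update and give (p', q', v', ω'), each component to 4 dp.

linear accel F/m = (-1.0000, 3.3000, 1.3000)
new position p' = (2.6980, 2.3220, -2.4400)
v + (F/m)dt = (-0.1200, 1.1660, -1.9740)
(τ − ω×Iω)/I = (-0.0750, 0.4650, 1.6800)
ω' = ω + α·dt = (0.4985, -0.1907, 1.4336)
2q̇ = q⊗(0,ω) = (-0.0019463, 0.9196179, 0.5260102, 1.0618906)
q + ½dt·q⊗(0,ω), renormalized = (0.8182, -0.4120, 0.3413, 0.2104)

p' = (2.6980, 2.3220, -2.4400)
q' = (0.8182, -0.4120, 0.3413, 0.2104)
v' = (-0.1200, 1.1660, -1.9740)
ω' = (0.4985, -0.1907, 1.4336)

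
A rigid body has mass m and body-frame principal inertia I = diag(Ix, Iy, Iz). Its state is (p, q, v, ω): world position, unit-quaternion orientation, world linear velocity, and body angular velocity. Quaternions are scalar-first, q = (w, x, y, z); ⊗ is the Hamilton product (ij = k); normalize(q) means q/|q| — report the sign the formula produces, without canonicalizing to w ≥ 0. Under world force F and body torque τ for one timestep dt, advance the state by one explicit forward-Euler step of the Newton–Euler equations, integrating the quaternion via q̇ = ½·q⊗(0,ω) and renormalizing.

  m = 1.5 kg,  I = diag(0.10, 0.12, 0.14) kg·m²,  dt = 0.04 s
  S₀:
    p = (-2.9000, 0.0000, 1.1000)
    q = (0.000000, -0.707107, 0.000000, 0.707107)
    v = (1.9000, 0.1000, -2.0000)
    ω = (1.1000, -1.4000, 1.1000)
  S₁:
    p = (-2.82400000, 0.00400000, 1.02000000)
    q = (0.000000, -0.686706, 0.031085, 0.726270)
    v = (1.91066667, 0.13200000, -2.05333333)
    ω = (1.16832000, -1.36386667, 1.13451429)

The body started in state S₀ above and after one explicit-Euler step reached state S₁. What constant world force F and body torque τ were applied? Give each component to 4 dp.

F = (0.4000, 1.2000, -2.0000)
τ = (0.1400, 0.0600, 0.0900)

Δω = ω₁−ω₀ = (0.06832000, 0.03613333, 0.03451429)
I·α + gyro = (0.1400, 0.0600, 0.0900)
Δv = v₁−v₀ = (0.01066667, 0.03200000, -0.05333333)
applied force F = (0.4000, 1.2000, -2.0000)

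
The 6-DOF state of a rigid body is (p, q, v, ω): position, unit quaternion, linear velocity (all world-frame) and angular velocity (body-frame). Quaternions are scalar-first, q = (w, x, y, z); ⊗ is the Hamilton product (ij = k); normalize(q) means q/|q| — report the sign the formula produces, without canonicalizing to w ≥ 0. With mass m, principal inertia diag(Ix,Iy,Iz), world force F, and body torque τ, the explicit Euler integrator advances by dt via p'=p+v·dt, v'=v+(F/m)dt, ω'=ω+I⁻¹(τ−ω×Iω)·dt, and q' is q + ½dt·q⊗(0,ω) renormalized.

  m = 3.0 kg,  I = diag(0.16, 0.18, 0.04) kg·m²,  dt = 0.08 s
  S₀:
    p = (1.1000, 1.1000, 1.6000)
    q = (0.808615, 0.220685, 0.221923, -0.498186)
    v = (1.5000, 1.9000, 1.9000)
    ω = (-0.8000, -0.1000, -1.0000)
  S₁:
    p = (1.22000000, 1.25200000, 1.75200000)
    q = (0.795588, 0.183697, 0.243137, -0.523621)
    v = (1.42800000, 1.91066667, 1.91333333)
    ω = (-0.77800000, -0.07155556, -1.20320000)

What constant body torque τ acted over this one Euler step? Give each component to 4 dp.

Δω = ω₁−ω₀ = (0.02200000, 0.02844444, -0.20320000)
applied torque τ = (0.0300, 0.1600, -0.1000)

τ = (0.0300, 0.1600, -0.1000)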